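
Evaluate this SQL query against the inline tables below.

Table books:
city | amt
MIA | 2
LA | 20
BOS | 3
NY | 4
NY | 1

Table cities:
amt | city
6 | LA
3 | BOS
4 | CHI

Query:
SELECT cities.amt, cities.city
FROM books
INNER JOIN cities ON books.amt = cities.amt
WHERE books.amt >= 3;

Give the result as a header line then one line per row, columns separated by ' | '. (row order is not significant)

After JOIN cities (2 rows):
books.city | books.amt | cities.amt | cities.city
BOS | 3 | 3 | BOS
NY | 4 | 4 | CHI
After WHERE (2 rows):
books.city | books.amt | cities.amt | cities.city
BOS | 3 | 3 | BOS
NY | 4 | 4 | CHI
After SELECT (2 rows):
cities.amt | cities.city
3 | BOS
4 | CHI

== RESULT ==
cities.amt | cities.city
3 | BOS
4 | CHI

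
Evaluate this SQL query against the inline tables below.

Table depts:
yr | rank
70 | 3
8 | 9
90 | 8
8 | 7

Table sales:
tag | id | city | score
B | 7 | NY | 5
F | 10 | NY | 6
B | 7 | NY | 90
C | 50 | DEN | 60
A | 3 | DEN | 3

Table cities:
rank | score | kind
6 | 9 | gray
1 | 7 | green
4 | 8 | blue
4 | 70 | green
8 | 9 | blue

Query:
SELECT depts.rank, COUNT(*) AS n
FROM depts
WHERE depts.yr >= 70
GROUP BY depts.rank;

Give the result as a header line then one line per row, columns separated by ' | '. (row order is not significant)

== RESULT ==
depts.rank | n
3 | 1
8 | 1

Derivation:
After WHERE (2 rows):
depts.yr | depts.rank
70 | 3
90 | 8
After GROUP BY (2 rows):
depts.rank | n
3 | 1
8 | 1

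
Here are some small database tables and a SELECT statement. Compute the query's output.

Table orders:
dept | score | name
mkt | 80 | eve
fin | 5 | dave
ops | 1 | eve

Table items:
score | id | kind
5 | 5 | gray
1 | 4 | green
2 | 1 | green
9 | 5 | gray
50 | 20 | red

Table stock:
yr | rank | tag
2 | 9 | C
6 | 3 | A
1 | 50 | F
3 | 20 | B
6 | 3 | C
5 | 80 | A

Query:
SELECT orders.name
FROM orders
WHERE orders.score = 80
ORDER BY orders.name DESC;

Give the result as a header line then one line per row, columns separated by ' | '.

After WHERE (1 rows):
orders.dept | orders.score | orders.name
mkt | 80 | eve
After SELECT (1 rows):
orders.name
eve
After ORDER BY (1 rows):
orders.name
eve

== RESULT ==
orders.name
eve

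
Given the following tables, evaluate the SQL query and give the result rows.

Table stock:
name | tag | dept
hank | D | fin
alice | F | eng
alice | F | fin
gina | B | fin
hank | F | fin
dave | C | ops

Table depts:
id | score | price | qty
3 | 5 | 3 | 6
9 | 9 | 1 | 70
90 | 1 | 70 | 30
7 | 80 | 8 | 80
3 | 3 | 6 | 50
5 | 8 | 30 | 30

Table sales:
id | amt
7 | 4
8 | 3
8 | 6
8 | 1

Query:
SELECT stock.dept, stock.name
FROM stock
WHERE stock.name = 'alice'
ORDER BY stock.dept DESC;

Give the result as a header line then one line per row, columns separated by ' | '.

After WHERE (2 rows):
stock.name | stock.tag | stock.dept
alice | F | eng
alice | F | fin
After SELECT (2 rows):
stock.dept | stock.name
eng | alice
fin | alice
After ORDER BY (2 rows):
stock.dept | stock.name
fin | alice
eng | alice

== RESULT ==
stock.dept | stock.name
fin | alice
eng | alice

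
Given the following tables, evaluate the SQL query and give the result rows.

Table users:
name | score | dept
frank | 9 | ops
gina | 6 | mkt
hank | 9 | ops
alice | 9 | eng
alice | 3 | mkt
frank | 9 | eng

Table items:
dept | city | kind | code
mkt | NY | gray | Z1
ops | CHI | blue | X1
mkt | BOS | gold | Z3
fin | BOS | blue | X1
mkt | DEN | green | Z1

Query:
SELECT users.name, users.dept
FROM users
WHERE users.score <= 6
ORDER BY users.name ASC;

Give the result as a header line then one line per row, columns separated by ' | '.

After WHERE (2 rows):
users.name | users.score | users.dept
gina | 6 | mkt
alice | 3 | mkt
After SELECT (2 rows):
users.name | users.dept
gina | mkt
alice | mkt
After ORDER BY (2 rows):
users.name | users.dept
alice | mkt
gina | mkt

== RESULT ==
users.name | users.dept
alice | mkt
gina | mkt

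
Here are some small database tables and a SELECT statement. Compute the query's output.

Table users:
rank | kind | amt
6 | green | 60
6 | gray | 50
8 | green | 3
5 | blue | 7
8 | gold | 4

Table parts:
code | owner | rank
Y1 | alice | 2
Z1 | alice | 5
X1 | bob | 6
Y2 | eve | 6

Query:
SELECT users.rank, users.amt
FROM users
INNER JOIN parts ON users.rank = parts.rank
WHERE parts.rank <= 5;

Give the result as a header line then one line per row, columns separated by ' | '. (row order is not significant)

After JOIN parts (5 rows):
users.rank | users.kind | users.amt | parts.code | parts.owner | parts.rank
6 | green | 60 | X1 | bob | 6
6 | green | 60 | Y2 | eve | 6
6 | gray | 50 | X1 | bob | 6
6 | gray | 50 | Y2 | eve | 6
5 | blue | 7 | Z1 | alice | 5
After WHERE (1 rows):
users.rank | users.kind | users.amt | parts.code | parts.owner | parts.rank
5 | blue | 7 | Z1 | alice | 5
After SELECT (1 rows):
users.rank | users.amt
5 | 7

== RESULT ==
users.rank | users.amt
5 | 7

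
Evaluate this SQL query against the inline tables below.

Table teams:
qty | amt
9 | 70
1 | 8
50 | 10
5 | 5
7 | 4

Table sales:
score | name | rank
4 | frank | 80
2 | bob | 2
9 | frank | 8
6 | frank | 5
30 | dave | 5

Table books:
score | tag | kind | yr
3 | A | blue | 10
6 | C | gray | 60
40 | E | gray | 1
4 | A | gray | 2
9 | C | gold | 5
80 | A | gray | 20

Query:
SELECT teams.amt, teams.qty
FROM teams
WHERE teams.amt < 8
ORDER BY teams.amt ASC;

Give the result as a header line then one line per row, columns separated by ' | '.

After WHERE (2 rows):
teams.qty | teams.amt
5 | 5
7 | 4
After SELECT (2 rows):
teams.amt | teams.qty
5 | 5
4 | 7
After ORDER BY (2 rows):
teams.amt | teams.qty
4 | 7
5 | 5

== RESULT ==
teams.amt | teams.qty
4 | 7
5 | 5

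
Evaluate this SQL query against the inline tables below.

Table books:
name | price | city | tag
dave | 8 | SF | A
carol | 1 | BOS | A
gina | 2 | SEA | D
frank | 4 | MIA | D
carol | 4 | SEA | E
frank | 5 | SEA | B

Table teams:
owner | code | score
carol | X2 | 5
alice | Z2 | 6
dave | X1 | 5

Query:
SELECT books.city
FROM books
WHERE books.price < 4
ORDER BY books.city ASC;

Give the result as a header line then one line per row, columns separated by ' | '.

== RESULT ==
books.city
BOS
SEA

Derivation:
After WHERE (2 rows):
books.name | books.price | books.city | books.tag
carol | 1 | BOS | A
gina | 2 | SEA | D
After SELECT (2 rows):
books.city
BOS
SEA
After ORDER BY (2 rows):
books.city
BOS
SEA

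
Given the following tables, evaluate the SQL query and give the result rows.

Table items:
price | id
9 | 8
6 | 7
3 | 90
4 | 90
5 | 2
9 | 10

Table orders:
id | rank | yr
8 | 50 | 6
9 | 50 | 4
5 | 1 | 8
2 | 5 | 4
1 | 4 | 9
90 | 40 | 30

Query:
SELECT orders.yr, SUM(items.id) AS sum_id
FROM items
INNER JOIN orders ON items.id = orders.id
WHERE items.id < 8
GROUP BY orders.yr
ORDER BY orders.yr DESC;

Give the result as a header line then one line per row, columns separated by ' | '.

After JOIN orders (4 rows):
items.price | items.id | orders.id | orders.rank | orders.yr
9 | 8 | 8 | 50 | 6
3 | 90 | 90 | 40 | 30
4 | 90 | 90 | 40 | 30
5 | 2 | 2 | 5 | 4
After WHERE (1 rows):
items.price | items.id | orders.id | orders.rank | orders.yr
5 | 2 | 2 | 5 | 4
After GROUP BY (1 rows):
orders.yr | sum_id
4 | 2
After ORDER BY (1 rows):
orders.yr | sum_id
4 | 2

== RESULT ==
orders.yr | sum_id
4 | 2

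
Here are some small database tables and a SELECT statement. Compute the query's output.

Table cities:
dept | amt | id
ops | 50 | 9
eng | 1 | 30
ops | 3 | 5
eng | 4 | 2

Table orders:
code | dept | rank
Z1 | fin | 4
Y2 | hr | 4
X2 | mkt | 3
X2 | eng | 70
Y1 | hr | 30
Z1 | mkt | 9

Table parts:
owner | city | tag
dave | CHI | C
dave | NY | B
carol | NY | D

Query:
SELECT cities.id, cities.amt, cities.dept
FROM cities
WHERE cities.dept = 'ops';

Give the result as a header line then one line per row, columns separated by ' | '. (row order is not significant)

== RESULT ==
cities.id | cities.amt | cities.dept
9 | 50 | ops
5 | 3 | ops

Derivation:
After WHERE (2 rows):
cities.dept | cities.amt | cities.id
ops | 50 | 9
ops | 3 | 5
After SELECT (2 rows):
cities.id | cities.amt | cities.dept
9 | 50 | ops
5 | 3 | ops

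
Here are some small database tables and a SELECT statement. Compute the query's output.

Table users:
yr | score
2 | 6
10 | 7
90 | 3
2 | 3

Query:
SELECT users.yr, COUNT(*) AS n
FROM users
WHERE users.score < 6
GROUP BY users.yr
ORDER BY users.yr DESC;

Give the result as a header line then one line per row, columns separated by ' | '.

After WHERE (2 rows):
users.yr | users.score
90 | 3
2 | 3
After GROUP BY (2 rows):
users.yr | n
90 | 1
2 | 1
After ORDER BY (2 rows):
users.yr | n
90 | 1
2 | 1

== RESULT ==
users.yr | n
90 | 1
2 | 1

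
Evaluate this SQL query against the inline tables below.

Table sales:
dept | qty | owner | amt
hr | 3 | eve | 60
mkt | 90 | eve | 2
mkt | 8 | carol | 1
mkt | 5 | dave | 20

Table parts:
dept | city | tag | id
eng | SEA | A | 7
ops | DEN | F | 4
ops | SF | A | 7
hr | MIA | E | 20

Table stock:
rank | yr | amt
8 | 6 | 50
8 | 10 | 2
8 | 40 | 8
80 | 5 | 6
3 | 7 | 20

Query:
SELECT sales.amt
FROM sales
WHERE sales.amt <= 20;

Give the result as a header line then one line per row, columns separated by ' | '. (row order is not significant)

== RESULT ==
sales.amt
2
1
20

Derivation:
After WHERE (3 rows):
sales.dept | sales.qty | sales.owner | sales.amt
mkt | 90 | eve | 2
mkt | 8 | carol | 1
mkt | 5 | dave | 20
After SELECT (3 rows):
sales.amt
2
1
20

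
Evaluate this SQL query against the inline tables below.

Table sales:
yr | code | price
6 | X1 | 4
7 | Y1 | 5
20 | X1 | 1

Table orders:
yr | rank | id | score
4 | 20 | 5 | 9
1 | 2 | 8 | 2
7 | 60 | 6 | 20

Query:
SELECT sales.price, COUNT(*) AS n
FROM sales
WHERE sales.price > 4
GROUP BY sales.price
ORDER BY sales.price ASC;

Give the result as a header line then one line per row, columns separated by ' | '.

== RESULT ==
sales.price | n
5 | 1

Derivation:
After WHERE (1 rows):
sales.yr | sales.code | sales.price
7 | Y1 | 5
After GROUP BY (1 rows):
sales.price | n
5 | 1
After ORDER BY (1 rows):
sales.price | n
5 | 1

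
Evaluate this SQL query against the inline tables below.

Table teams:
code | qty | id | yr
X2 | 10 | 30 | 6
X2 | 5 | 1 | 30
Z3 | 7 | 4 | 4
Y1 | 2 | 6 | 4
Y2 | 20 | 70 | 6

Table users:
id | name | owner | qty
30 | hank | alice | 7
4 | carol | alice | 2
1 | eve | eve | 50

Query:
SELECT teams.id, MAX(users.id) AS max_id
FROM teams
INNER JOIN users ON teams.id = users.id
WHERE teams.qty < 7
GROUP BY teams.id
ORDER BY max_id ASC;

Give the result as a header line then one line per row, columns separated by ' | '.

After JOIN users (3 rows):
teams.code | teams.qty | teams.id | teams.yr | users.id | users.name | users.owner | users.qty
X2 | 10 | 30 | 6 | 30 | hank | alice | 7
X2 | 5 | 1 | 30 | 1 | eve | eve | 50
Z3 | 7 | 4 | 4 | 4 | carol | alice | 2
After WHERE (1 rows):
teams.code | teams.qty | teams.id | teams.yr | users.id | users.name | users.owner | users.qty
X2 | 5 | 1 | 30 | 1 | eve | eve | 50
After GROUP BY (1 rows):
teams.id | max_id
1 | 1
After ORDER BY (1 rows):
teams.id | max_id
1 | 1

== RESULT ==
teams.id | max_id
1 | 1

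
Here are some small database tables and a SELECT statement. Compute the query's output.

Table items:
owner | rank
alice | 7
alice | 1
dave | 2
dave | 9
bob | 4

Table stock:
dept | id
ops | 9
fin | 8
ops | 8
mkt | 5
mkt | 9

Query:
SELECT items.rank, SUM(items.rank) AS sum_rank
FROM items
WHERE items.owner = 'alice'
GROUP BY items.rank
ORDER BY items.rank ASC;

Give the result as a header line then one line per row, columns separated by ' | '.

After WHERE (2 rows):
items.owner | items.rank
alice | 7
alice | 1
After GROUP BY (2 rows):
items.rank | sum_rank
7 | 7
1 | 1
After ORDER BY (2 rows):
items.rank | sum_rank
1 | 1
7 | 7

== RESULT ==
items.rank | sum_rank
1 | 1
7 | 7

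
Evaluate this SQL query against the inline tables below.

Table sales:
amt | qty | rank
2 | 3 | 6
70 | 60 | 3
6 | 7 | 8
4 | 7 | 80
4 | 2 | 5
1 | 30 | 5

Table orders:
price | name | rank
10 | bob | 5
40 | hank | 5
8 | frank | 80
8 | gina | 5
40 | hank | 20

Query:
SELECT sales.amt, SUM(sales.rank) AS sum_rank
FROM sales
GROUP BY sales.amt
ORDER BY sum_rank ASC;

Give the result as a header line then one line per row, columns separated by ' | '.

After GROUP BY (5 rows):
sales.amt | sum_rank
2 | 6
70 | 3
6 | 8
4 | 85
1 | 5
After ORDER BY (5 rows):
sales.amt | sum_rank
70 | 3
1 | 5
2 | 6
6 | 8
4 | 85

== RESULT ==
sales.amt | sum_rank
70 | 3
1 | 5
2 | 6
6 | 8
4 | 85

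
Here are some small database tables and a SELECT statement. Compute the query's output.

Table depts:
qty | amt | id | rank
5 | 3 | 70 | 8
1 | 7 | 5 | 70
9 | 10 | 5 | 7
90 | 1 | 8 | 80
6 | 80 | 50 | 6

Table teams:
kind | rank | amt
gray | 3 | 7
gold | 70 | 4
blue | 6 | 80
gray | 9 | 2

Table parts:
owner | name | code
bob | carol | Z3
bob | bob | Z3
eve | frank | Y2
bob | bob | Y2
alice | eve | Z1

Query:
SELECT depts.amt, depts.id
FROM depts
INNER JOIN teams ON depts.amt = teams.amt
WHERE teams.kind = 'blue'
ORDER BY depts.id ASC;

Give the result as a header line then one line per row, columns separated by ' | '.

== RESULT ==
depts.amt | depts.id
80 | 50

Derivation:
After JOIN teams (2 rows):
depts.qty | depts.amt | depts.id | depts.rank | teams.kind | teams.rank | teams.amt
1 | 7 | 5 | 70 | gray | 3 | 7
6 | 80 | 50 | 6 | blue | 6 | 80
After WHERE (1 rows):
depts.qty | depts.amt | depts.id | depts.rank | teams.kind | teams.rank | teams.amt
6 | 80 | 50 | 6 | blue | 6 | 80
After SELECT (1 rows):
depts.amt | depts.id
80 | 50
After ORDER BY (1 rows):
depts.amt | depts.id
80 | 50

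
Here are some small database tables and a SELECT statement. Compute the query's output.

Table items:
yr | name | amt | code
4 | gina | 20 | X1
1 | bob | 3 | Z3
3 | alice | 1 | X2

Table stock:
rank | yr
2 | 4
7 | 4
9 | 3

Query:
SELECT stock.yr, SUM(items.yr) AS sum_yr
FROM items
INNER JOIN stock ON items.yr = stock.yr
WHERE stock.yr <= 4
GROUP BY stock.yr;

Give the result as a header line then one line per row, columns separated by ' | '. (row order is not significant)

After JOIN stock (3 rows):
items.yr | items.name | items.amt | items.code | stock.rank | stock.yr
4 | gina | 20 | X1 | 2 | 4
4 | gina | 20 | X1 | 7 | 4
3 | alice | 1 | X2 | 9 | 3
After WHERE (3 rows):
items.yr | items.name | items.amt | items.code | stock.rank | stock.yr
4 | gina | 20 | X1 | 2 | 4
4 | gina | 20 | X1 | 7 | 4
3 | alice | 1 | X2 | 9 | 3
After GROUP BY (2 rows):
stock.yr | sum_yr
4 | 8
3 | 3

== RESULT ==
stock.yr | sum_yr
4 | 8
3 | 3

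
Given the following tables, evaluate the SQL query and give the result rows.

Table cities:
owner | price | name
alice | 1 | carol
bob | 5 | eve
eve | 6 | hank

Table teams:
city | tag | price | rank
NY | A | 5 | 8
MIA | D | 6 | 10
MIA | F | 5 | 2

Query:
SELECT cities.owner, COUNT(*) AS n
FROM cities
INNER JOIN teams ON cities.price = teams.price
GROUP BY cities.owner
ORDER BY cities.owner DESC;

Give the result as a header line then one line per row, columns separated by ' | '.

== RESULT ==
cities.owner | n
eve | 1
bob | 2

Derivation:
After JOIN teams (3 rows):
cities.owner | cities.price | cities.name | teams.city | teams.tag | teams.price | teams.rank
bob | 5 | eve | NY | A | 5 | 8
bob | 5 | eve | MIA | F | 5 | 2
eve | 6 | hank | MIA | D | 6 | 10
After GROUP BY (2 rows):
cities.owner | n
bob | 2
eve | 1
After ORDER BY (2 rows):
cities.owner | n
eve | 1
bob | 2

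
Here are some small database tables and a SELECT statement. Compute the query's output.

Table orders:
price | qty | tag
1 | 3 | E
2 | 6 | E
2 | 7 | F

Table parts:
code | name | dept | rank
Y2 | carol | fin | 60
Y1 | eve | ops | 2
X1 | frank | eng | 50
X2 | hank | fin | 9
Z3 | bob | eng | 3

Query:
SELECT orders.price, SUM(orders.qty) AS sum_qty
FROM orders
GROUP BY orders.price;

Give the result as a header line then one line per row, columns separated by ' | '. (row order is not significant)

After GROUP BY (2 rows):
orders.price | sum_qty
1 | 3
2 | 13

== RESULT ==
orders.price | sum_qty
1 | 3
2 | 13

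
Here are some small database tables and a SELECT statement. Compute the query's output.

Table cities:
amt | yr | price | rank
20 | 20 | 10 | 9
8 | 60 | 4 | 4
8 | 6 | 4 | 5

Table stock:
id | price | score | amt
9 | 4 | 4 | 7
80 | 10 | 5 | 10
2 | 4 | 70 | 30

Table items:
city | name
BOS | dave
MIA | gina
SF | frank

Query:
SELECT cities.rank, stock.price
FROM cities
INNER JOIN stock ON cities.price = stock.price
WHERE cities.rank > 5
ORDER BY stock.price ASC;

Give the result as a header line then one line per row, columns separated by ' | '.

== RESULT ==
cities.rank | stock.price
9 | 10

Derivation:
After JOIN stock (5 rows):
cities.amt | cities.yr | cities.price | cities.rank | stock.id | stock.price | stock.score | stock.amt
20 | 20 | 10 | 9 | 80 | 10 | 5 | 10
8 | 60 | 4 | 4 | 9 | 4 | 4 | 7
8 | 60 | 4 | 4 | 2 | 4 | 70 | 30
8 | 6 | 4 | 5 | 9 | 4 | 4 | 7
8 | 6 | 4 | 5 | 2 | 4 | 70 | 30
After WHERE (1 rows):
cities.amt | cities.yr | cities.price | cities.rank | stock.id | stock.price | stock.score | stock.amt
20 | 20 | 10 | 9 | 80 | 10 | 5 | 10
After SELECT (1 rows):
cities.rank | stock.price
9 | 10
After ORDER BY (1 rows):
cities.rank | stock.price
9 | 10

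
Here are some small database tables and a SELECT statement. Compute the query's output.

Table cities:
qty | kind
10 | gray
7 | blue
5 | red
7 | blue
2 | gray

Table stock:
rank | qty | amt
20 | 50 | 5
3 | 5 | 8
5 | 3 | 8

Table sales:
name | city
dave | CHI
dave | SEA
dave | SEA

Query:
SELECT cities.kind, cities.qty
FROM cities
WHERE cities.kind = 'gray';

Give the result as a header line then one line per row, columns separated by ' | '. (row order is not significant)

== RESULT ==
cities.kind | cities.qty
gray | 10
gray | 2

Derivation:
After WHERE (2 rows):
cities.qty | cities.kind
10 | gray
2 | gray
After SELECT (2 rows):
cities.kind | cities.qty
gray | 10
gray | 2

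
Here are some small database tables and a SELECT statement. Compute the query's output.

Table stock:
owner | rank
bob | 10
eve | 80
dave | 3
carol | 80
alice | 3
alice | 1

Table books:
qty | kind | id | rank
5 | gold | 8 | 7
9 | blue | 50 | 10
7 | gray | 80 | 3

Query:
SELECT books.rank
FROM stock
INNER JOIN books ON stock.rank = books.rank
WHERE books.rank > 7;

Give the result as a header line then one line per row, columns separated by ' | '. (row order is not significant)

== RESULT ==
books.rank
10

Derivation:
After JOIN books (3 rows):
stock.owner | stock.rank | books.qty | books.kind | books.id | books.rank
bob | 10 | 9 | blue | 50 | 10
dave | 3 | 7 | gray | 80 | 3
alice | 3 | 7 | gray | 80 | 3
After WHERE (1 rows):
stock.owner | stock.rank | books.qty | books.kind | books.id | books.rank
bob | 10 | 9 | blue | 50 | 10
After SELECT (1 rows):
books.rank
10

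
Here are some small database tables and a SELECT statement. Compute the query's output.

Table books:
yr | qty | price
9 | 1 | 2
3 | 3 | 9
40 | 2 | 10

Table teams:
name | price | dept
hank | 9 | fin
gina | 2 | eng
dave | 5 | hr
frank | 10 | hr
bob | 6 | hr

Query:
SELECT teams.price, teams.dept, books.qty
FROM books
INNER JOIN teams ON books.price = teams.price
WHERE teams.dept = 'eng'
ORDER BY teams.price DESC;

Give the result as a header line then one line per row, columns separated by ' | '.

After JOIN teams (3 rows):
books.yr | books.qty | books.price | teams.name | teams.price | teams.dept
9 | 1 | 2 | gina | 2 | eng
3 | 3 | 9 | hank | 9 | fin
40 | 2 | 10 | frank | 10 | hr
After WHERE (1 rows):
books.yr | books.qty | books.price | teams.name | teams.price | teams.dept
9 | 1 | 2 | gina | 2 | eng
After SELECT (1 rows):
teams.price | teams.dept | books.qty
2 | eng | 1
After ORDER BY (1 rows):
teams.price | teams.dept | books.qty
2 | eng | 1

== RESULT ==
teams.price | teams.dept | books.qty
2 | eng | 1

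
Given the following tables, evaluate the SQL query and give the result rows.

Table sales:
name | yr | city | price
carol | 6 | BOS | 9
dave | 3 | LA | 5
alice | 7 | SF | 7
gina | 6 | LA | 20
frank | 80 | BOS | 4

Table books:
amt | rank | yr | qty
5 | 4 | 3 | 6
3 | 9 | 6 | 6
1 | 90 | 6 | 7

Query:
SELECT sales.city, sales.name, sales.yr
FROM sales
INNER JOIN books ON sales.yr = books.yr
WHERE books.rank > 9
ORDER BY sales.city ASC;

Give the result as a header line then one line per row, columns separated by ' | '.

After JOIN books (5 rows):
sales.name | sales.yr | sales.city | sales.price | books.amt | books.rank | books.yr | books.qty
carol | 6 | BOS | 9 | 3 | 9 | 6 | 6
carol | 6 | BOS | 9 | 1 | 90 | 6 | 7
dave | 3 | LA | 5 | 5 | 4 | 3 | 6
gina | 6 | LA | 20 | 3 | 9 | 6 | 6
gina | 6 | LA | 20 | 1 | 90 | 6 | 7
After WHERE (2 rows):
sales.name | sales.yr | sales.city | sales.price | books.amt | books.rank | books.yr | books.qty
carol | 6 | BOS | 9 | 1 | 90 | 6 | 7
gina | 6 | LA | 20 | 1 | 90 | 6 | 7
After SELECT (2 rows):
sales.city | sales.name | sales.yr
BOS | carol | 6
LA | gina | 6
After ORDER BY (2 rows):
sales.city | sales.name | sales.yr
BOS | carol | 6
LA | gina | 6

== RESULT ==
sales.city | sales.name | sales.yr
BOS | carol | 6
LA | gina | 6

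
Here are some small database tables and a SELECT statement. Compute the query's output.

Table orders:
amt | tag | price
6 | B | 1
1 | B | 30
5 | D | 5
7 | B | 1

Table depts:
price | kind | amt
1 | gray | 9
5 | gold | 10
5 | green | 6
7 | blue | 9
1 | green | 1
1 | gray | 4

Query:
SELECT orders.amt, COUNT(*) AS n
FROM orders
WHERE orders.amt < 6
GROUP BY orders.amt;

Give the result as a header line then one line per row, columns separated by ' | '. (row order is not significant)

After WHERE (2 rows):
orders.amt | orders.tag | orders.price
1 | B | 30
5 | D | 5
After GROUP BY (2 rows):
orders.amt | n
1 | 1
5 | 1

== RESULT ==
orders.amt | n
1 | 1
5 | 1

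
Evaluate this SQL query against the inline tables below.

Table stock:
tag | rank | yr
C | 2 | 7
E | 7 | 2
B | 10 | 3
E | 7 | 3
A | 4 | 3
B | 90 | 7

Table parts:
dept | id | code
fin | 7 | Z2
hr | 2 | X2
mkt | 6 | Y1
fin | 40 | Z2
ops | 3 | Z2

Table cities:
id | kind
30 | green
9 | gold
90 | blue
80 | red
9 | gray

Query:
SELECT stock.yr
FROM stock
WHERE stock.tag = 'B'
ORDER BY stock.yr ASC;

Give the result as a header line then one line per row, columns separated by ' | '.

After WHERE (2 rows):
stock.tag | stock.rank | stock.yr
B | 10 | 3
B | 90 | 7
After SELECT (2 rows):
stock.yr
3
7
After ORDER BY (2 rows):
stock.yr
3
7

== RESULT ==
stock.yr
3
7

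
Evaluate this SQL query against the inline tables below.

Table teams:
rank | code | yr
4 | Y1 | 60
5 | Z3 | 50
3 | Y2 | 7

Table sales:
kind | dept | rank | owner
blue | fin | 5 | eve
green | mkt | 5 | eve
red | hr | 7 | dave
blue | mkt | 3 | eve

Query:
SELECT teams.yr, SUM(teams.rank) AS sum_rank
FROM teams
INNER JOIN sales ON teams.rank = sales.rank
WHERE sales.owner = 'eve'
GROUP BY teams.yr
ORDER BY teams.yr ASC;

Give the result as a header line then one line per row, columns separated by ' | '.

After JOIN sales (3 rows):
teams.rank | teams.code | teams.yr | sales.kind | sales.dept | sales.rank | sales.owner
5 | Z3 | 50 | blue | fin | 5 | eve
5 | Z3 | 50 | green | mkt | 5 | eve
3 | Y2 | 7 | blue | mkt | 3 | eve
After WHERE (3 rows):
teams.rank | teams.code | teams.yr | sales.kind | sales.dept | sales.rank | sales.owner
5 | Z3 | 50 | blue | fin | 5 | eve
5 | Z3 | 50 | green | mkt | 5 | eve
3 | Y2 | 7 | blue | mkt | 3 | eve
After GROUP BY (2 rows):
teams.yr | sum_rank
50 | 10
7 | 3
After ORDER BY (2 rows):
teams.yr | sum_rank
7 | 3
50 | 10

== RESULT ==
teams.yr | sum_rank
7 | 3
50 | 10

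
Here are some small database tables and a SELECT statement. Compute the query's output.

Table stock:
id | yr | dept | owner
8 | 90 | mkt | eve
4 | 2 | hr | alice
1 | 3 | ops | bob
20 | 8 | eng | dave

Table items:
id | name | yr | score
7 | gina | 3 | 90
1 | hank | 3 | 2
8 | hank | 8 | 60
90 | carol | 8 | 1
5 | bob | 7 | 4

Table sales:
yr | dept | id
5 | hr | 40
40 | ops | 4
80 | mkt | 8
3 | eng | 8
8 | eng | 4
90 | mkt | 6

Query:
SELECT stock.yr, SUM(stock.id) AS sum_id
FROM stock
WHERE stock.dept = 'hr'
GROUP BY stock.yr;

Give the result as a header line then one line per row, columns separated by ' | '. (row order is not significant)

== RESULT ==
stock.yr | sum_id
2 | 4

Derivation:
After WHERE (1 rows):
stock.id | stock.yr | stock.dept | stock.owner
4 | 2 | hr | alice
After GROUP BY (1 rows):
stock.yr | sum_id
2 | 4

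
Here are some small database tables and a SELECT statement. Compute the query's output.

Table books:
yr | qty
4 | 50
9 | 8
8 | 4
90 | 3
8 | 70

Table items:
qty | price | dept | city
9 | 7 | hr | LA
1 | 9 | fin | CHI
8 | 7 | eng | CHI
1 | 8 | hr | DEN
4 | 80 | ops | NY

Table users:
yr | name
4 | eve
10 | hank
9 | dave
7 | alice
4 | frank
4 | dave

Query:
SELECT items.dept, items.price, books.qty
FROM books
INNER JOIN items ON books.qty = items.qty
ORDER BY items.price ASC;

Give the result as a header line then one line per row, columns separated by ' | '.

== RESULT ==
items.dept | items.price | books.qty
eng | 7 | 8
ops | 80 | 4

Derivation:
After JOIN items (2 rows):
books.yr | books.qty | items.qty | items.price | items.dept | items.city
9 | 8 | 8 | 7 | eng | CHI
8 | 4 | 4 | 80 | ops | NY
After SELECT (2 rows):
items.dept | items.price | books.qty
eng | 7 | 8
ops | 80 | 4
After ORDER BY (2 rows):
items.dept | items.price | books.qty
eng | 7 | 8
ops | 80 | 4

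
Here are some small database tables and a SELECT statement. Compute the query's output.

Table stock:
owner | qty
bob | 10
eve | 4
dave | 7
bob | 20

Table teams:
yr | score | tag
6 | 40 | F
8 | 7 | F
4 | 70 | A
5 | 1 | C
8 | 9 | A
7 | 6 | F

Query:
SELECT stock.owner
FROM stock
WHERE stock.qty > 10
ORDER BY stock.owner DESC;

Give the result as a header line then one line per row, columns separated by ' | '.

== RESULT ==
stock.owner
bob

Derivation:
After WHERE (1 rows):
stock.owner | stock.qty
bob | 20
After SELECT (1 rows):
stock.owner
bob
After ORDER BY (1 rows):
stock.owner
bob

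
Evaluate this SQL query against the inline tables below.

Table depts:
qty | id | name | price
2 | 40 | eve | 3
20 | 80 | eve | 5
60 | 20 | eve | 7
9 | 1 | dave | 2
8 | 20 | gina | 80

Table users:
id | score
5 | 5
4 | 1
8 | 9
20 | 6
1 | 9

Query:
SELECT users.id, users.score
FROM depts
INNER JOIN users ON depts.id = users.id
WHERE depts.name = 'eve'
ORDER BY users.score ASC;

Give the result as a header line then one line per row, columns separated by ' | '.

After JOIN users (3 rows):
depts.qty | depts.id | depts.name | depts.price | users.id | users.score
60 | 20 | eve | 7 | 20 | 6
9 | 1 | dave | 2 | 1 | 9
8 | 20 | gina | 80 | 20 | 6
After WHERE (1 rows):
depts.qty | depts.id | depts.name | depts.price | users.id | users.score
60 | 20 | eve | 7 | 20 | 6
After SELECT (1 rows):
users.id | users.score
20 | 6
After ORDER BY (1 rows):
users.id | users.score
20 | 6

== RESULT ==
users.id | users.score
20 | 6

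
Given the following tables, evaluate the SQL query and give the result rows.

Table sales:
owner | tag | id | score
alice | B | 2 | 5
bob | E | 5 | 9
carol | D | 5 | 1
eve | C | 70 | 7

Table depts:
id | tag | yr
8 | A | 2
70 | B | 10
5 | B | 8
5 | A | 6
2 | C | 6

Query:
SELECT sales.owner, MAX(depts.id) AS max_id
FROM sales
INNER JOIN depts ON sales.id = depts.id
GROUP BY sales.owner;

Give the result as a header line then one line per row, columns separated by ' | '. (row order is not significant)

After JOIN depts (6 rows):
sales.owner | sales.tag | sales.id | sales.score | depts.id | depts.tag | depts.yr
alice | B | 2 | 5 | 2 | C | 6
bob | E | 5 | 9 | 5 | B | 8
bob | E | 5 | 9 | 5 | A | 6
carol | D | 5 | 1 | 5 | B | 8
carol | D | 5 | 1 | 5 | A | 6
eve | C | 70 | 7 | 70 | B | 10
After GROUP BY (4 rows):
sales.owner | max_id
alice | 2
bob | 5
carol | 5
eve | 70

== RESULT ==
sales.owner | max_id
alice | 2
bob | 5
carol | 5
eve | 70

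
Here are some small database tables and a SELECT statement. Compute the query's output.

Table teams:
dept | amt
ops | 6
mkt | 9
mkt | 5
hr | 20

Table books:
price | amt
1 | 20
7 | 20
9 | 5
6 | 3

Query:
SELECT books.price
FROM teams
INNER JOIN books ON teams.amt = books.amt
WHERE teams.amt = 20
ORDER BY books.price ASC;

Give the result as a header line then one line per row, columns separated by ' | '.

== RESULT ==
books.price
1
7

Derivation:
After JOIN books (3 rows):
teams.dept | teams.amt | books.price | books.amt
mkt | 5 | 9 | 5
hr | 20 | 1 | 20
hr | 20 | 7 | 20
After WHERE (2 rows):
teams.dept | teams.amt | books.price | books.amt
hr | 20 | 1 | 20
hr | 20 | 7 | 20
After SELECT (2 rows):
books.price
1
7
After ORDER BY (2 rows):
books.price
1
7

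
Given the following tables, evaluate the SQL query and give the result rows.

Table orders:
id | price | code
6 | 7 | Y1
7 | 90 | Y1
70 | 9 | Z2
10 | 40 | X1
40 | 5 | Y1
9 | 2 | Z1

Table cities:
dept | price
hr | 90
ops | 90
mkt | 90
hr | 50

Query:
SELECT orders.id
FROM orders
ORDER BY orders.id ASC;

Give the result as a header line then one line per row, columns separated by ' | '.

== RESULT ==
orders.id
6
7
9
10
40
70

Derivation:
After SELECT (6 rows):
orders.id
6
7
70
10
40
9
After ORDER BY (6 rows):
orders.id
6
7
9
10
40
70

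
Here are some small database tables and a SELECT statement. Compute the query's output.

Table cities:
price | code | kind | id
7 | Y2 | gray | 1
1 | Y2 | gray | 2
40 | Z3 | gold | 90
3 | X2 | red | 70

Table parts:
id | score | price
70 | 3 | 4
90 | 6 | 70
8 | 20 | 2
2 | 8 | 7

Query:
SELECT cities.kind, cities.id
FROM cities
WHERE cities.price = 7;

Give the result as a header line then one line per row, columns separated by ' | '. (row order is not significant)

== RESULT ==
cities.kind | cities.id
gray | 1

Derivation:
After WHERE (1 rows):
cities.price | cities.code | cities.kind | cities.id
7 | Y2 | gray | 1
After SELECT (1 rows):
cities.kind | cities.id
gray | 1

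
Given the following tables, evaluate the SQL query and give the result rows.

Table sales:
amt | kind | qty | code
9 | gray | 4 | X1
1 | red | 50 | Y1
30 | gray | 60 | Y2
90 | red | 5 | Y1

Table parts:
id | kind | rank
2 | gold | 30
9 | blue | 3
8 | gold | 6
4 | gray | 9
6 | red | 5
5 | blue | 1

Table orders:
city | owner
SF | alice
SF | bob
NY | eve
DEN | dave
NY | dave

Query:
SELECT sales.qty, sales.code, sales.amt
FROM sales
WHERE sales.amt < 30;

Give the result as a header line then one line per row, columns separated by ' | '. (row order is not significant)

After WHERE (2 rows):
sales.amt | sales.kind | sales.qty | sales.code
9 | gray | 4 | X1
1 | red | 50 | Y1
After SELECT (2 rows):
sales.qty | sales.code | sales.amt
4 | X1 | 9
50 | Y1 | 1

== RESULT ==
sales.qty | sales.code | sales.amt
4 | X1 | 9
50 | Y1 | 1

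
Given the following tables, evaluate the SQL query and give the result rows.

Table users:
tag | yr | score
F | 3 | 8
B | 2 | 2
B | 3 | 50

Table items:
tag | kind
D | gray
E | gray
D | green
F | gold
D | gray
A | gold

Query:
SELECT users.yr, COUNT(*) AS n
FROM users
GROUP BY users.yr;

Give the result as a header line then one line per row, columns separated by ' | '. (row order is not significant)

== RESULT ==
users.yr | n
3 | 2
2 | 1

Derivation:
After GROUP BY (2 rows):
users.yr | n
3 | 2
2 | 1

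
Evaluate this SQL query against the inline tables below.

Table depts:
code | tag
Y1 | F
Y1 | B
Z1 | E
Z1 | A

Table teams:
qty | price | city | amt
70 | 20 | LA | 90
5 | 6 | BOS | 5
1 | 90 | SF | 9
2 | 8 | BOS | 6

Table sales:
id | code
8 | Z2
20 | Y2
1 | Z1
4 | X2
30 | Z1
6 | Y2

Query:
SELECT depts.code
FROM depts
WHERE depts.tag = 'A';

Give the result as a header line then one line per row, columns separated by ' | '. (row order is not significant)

== RESULT ==
depts.code
Z1

Derivation:
After WHERE (1 rows):
depts.code | depts.tag
Z1 | A
After SELECT (1 rows):
depts.code
Z1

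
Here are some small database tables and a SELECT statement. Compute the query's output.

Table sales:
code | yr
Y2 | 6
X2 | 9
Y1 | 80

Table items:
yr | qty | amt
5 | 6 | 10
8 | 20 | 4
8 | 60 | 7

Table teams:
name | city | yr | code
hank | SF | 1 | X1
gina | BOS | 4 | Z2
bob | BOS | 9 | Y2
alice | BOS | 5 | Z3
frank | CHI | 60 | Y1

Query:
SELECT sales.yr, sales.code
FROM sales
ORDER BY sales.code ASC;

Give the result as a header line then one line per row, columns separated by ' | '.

== RESULT ==
sales.yr | sales.code
9 | X2
80 | Y1
6 | Y2

Derivation:
After SELECT (3 rows):
sales.yr | sales.code
6 | Y2
9 | X2
80 | Y1
After ORDER BY (3 rows):
sales.yr | sales.code
9 | X2
80 | Y1
6 | Y2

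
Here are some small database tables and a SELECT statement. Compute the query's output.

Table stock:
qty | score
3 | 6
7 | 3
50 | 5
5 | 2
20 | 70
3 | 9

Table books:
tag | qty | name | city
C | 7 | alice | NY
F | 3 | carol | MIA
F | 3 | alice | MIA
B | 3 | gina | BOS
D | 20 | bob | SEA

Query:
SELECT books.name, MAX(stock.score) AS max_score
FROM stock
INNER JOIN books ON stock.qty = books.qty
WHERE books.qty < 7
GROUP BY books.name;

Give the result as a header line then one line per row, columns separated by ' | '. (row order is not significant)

After JOIN books (8 rows):
stock.qty | stock.score | books.tag | books.qty | books.name | books.city
3 | 6 | F | 3 | carol | MIA
3 | 6 | F | 3 | alice | MIA
3 | 6 | B | 3 | gina | BOS
7 | 3 | C | 7 | alice | NY
20 | 70 | D | 20 | bob | SEA
3 | 9 | F | 3 | carol | MIA
3 | 9 | F | 3 | alice | MIA
3 | 9 | B | 3 | gina | BOS
After WHERE (6 rows):
stock.qty | stock.score | books.tag | books.qty | books.name | books.city
3 | 6 | F | 3 | carol | MIA
3 | 6 | F | 3 | alice | MIA
3 | 6 | B | 3 | gina | BOS
3 | 9 | F | 3 | carol | MIA
3 | 9 | F | 3 | alice | MIA
3 | 9 | B | 3 | gina | BOS
After GROUP BY (3 rows):
books.name | max_score
carol | 9
alice | 9
gina | 9

== RESULT ==
books.name | max_score
carol | 9
alice | 9
gina | 9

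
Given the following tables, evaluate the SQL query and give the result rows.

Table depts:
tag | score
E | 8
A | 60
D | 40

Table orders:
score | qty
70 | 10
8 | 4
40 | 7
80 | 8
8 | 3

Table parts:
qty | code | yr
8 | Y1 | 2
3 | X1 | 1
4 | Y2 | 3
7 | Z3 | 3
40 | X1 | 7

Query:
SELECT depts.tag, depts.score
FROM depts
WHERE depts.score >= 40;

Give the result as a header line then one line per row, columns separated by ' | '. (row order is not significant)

== RESULT ==
depts.tag | depts.score
A | 60
D | 40

Derivation:
After WHERE (2 rows):
depts.tag | depts.score
A | 60
D | 40
After SELECT (2 rows):
depts.tag | depts.score
A | 60
D | 40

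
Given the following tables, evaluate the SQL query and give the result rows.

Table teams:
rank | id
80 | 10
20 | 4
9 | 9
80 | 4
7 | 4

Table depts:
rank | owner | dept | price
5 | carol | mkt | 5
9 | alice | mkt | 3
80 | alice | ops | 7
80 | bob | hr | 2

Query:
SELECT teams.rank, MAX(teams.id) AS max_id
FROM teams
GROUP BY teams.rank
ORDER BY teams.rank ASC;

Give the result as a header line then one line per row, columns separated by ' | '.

After GROUP BY (4 rows):
teams.rank | max_id
80 | 10
20 | 4
9 | 9
7 | 4
After ORDER BY (4 rows):
teams.rank | max_id
7 | 4
9 | 9
20 | 4
80 | 10

== RESULT ==
teams.rank | max_id
7 | 4
9 | 9
20 | 4
80 | 10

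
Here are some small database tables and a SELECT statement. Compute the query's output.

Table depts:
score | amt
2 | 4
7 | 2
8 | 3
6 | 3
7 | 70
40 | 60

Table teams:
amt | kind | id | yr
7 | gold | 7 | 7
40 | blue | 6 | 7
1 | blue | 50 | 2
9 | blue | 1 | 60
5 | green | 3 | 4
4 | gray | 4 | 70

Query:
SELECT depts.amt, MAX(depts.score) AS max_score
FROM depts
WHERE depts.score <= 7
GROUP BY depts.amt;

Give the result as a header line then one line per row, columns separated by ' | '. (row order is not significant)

After WHERE (4 rows):
depts.score | depts.amt
2 | 4
7 | 2
6 | 3
7 | 70
After GROUP BY (4 rows):
depts.amt | max_score
4 | 2
2 | 7
3 | 6
70 | 7

== RESULT ==
depts.amt | max_score
4 | 2
2 | 7
3 | 6
70 | 7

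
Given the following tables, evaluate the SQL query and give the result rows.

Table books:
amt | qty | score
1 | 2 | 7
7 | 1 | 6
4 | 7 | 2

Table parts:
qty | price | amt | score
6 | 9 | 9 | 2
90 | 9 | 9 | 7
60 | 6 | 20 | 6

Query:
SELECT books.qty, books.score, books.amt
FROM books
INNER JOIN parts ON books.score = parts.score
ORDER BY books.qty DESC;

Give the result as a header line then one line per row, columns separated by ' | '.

After JOIN parts (3 rows):
books.amt | books.qty | books.score | parts.qty | parts.price | parts.amt | parts.score
1 | 2 | 7 | 90 | 9 | 9 | 7
7 | 1 | 6 | 60 | 6 | 20 | 6
4 | 7 | 2 | 6 | 9 | 9 | 2
After SELECT (3 rows):
books.qty | books.score | books.amt
2 | 7 | 1
1 | 6 | 7
7 | 2 | 4
After ORDER BY (3 rows):
books.qty | books.score | books.amt
7 | 2 | 4
2 | 7 | 1
1 | 6 | 7

== RESULT ==
books.qty | books.score | books.amt
7 | 2 | 4
2 | 7 | 1
1 | 6 | 7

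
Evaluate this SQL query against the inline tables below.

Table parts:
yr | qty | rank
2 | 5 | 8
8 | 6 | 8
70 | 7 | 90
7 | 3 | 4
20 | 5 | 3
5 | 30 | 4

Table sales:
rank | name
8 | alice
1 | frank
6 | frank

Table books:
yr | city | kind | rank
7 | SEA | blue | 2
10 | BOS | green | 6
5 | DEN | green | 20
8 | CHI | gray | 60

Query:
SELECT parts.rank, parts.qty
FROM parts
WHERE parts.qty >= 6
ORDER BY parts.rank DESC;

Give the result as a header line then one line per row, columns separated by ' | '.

After WHERE (3 rows):
parts.yr | parts.qty | parts.rank
8 | 6 | 8
70 | 7 | 90
5 | 30 | 4
After SELECT (3 rows):
parts.rank | parts.qty
8 | 6
90 | 7
4 | 30
After ORDER BY (3 rows):
parts.rank | parts.qty
90 | 7
8 | 6
4 | 30

== RESULT ==
parts.rank | parts.qty
90 | 7
8 | 6
4 | 30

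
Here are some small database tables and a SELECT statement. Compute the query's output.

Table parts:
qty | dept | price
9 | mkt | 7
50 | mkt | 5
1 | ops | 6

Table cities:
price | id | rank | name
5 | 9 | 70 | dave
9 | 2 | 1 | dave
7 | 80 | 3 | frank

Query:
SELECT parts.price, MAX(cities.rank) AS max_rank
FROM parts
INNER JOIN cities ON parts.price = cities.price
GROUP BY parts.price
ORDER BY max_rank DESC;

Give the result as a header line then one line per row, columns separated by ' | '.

== RESULT ==
parts.price | max_rank
5 | 70
7 | 3

Derivation:
After JOIN cities (2 rows):
parts.qty | parts.dept | parts.price | cities.price | cities.id | cities.rank | cities.name
9 | mkt | 7 | 7 | 80 | 3 | frank
50 | mkt | 5 | 5 | 9 | 70 | dave
After GROUP BY (2 rows):
parts.price | max_rank
7 | 3
5 | 70
After ORDER BY (2 rows):
parts.price | max_rank
5 | 70
7 | 3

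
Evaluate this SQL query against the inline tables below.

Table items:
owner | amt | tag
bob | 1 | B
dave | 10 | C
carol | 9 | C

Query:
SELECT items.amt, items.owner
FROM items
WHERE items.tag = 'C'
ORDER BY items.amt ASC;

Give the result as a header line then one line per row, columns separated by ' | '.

After WHERE (2 rows):
items.owner | items.amt | items.tag
dave | 10 | C
carol | 9 | C
After SELECT (2 rows):
items.amt | items.owner
10 | dave
9 | carol
After ORDER BY (2 rows):
items.amt | items.owner
9 | carol
10 | dave

== RESULT ==
items.amt | items.owner
9 | carol
10 | dave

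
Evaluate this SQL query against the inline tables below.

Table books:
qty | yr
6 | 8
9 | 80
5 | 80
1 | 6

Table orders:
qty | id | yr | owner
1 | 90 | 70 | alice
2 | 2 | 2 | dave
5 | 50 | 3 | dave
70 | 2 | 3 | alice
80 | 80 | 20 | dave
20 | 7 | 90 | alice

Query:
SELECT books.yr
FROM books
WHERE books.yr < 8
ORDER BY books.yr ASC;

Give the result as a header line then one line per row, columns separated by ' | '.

== RESULT ==
books.yr
6

Derivation:
After WHERE (1 rows):
books.qty | books.yr
1 | 6
After SELECT (1 rows):
books.yr
6
After ORDER BY (1 rows):
books.yr
6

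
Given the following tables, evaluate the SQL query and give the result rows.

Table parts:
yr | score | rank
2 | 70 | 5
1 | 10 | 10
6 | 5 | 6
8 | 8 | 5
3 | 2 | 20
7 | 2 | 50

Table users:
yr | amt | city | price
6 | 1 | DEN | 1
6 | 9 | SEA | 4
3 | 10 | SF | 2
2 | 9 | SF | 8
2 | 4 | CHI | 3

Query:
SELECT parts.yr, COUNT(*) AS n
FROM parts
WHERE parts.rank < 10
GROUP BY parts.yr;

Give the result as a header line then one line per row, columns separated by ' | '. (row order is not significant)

After WHERE (3 rows):
parts.yr | parts.score | parts.rank
2 | 70 | 5
6 | 5 | 6
8 | 8 | 5
After GROUP BY (3 rows):
parts.yr | n
2 | 1
6 | 1
8 | 1

== RESULT ==
parts.yr | n
2 | 1
6 | 1
8 | 1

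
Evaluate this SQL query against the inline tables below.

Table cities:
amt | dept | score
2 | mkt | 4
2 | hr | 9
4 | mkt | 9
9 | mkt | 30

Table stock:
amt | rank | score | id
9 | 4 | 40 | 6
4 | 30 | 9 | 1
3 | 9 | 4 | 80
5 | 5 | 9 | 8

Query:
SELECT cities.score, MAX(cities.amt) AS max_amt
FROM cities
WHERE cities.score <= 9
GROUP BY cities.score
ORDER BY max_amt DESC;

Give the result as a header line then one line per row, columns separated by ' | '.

After WHERE (3 rows):
cities.amt | cities.dept | cities.score
2 | mkt | 4
2 | hr | 9
4 | mkt | 9
After GROUP BY (2 rows):
cities.score | max_amt
4 | 2
9 | 4
After ORDER BY (2 rows):
cities.score | max_amt
9 | 4
4 | 2

== RESULT ==
cities.score | max_amt
9 | 4
4 | 2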